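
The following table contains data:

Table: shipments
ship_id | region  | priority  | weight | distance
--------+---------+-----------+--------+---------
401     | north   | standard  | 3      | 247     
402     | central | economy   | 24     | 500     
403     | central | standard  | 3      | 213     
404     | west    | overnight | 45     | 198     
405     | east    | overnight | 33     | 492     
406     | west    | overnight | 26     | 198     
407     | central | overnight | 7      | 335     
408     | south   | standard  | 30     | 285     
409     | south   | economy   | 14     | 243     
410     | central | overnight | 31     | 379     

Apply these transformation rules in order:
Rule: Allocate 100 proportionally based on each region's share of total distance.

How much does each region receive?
central: 46.18, east: 15.92, north: 7.99, south: 17.09, west: 12.82

Step 1: Calculate total distance = 3090
Step 2: Calculate each region's proportion:
  central: 1427/3090 = 46.18% → 46.18
  east: 492/3090 = 15.92% → 15.92
  north: 247/3090 = 7.99% → 7.99
  south: 528/3090 = 17.09% → 17.09
  west: 396/3090 = 12.82% → 12.82
Step 3: Verify: sum of allocations ≈ 100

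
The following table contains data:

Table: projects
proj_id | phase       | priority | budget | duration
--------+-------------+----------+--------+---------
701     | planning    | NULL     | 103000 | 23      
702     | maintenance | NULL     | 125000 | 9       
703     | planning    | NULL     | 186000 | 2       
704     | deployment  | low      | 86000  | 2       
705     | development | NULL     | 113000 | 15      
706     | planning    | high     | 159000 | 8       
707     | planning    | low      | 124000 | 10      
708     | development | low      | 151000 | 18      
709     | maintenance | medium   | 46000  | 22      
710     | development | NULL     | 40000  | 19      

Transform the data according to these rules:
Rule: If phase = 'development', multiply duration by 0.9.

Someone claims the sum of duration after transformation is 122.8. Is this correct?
Yes, the result is correct.

Step 1: Calculate the correct sum after transformation
Step 2: Apply multiplier 0.9 to records where phase = 'development'
Step 3: Correct result = 122.8
Step 4: Claimed result = 122.8
Step 5: 122.8 = 122.8 ✓
Conclusion: The claimed result is correct.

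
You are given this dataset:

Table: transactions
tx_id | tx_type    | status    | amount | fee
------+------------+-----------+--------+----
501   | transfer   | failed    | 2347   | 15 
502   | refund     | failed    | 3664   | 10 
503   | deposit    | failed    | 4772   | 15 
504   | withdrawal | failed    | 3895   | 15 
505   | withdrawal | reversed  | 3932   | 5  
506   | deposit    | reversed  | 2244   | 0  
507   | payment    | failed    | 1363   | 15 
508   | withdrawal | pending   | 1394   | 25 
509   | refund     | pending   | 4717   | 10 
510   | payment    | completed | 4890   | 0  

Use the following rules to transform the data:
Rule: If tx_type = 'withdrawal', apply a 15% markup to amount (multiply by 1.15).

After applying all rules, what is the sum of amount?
34601.15

Step 1: Records with tx_type = 'withdrawal' have total amount = 9221
Step 2: Apply multiplier: 9221 × 1.15 = 10604.15
Step 3: Other records total: 23997
Step 4: Final sum = 10604.15 + 23997 = 34601.15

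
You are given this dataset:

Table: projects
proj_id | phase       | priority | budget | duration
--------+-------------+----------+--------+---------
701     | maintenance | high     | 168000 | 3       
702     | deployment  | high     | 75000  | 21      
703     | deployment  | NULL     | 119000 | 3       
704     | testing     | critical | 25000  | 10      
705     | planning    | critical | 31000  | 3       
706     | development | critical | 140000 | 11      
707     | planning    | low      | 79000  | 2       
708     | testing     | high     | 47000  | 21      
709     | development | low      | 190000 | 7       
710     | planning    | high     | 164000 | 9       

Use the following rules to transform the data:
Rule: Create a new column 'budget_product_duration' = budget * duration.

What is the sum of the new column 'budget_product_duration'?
8270000

Step 1: For each record, compute budget * duration
Example calculations:
  168000 * 3 = 504000
  75000 * 21 = 1575000
  119000 * 3 = 357000
  ...
Step 2: Sum all derived values
Step 3: Total = 8270000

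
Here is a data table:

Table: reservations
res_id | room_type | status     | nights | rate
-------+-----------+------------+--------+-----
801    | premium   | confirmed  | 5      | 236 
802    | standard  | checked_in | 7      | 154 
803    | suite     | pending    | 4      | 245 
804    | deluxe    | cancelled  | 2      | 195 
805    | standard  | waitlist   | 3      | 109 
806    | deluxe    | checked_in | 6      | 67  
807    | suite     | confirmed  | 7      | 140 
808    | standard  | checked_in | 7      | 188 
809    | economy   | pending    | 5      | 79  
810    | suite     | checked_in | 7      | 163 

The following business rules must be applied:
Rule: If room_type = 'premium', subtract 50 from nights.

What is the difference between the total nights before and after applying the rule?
50

Step 1: Original sum of nights = 53
Step 2: 1 records have room_type = 'premium'
Step 3: Each affected record changes by -50
Step 4: Total change = 1 × -50 = -50
Step 5: New sum = 53 + -50 = 3
Step 6: Difference = |3 - 53| = 50
        (Sum decreased by 50)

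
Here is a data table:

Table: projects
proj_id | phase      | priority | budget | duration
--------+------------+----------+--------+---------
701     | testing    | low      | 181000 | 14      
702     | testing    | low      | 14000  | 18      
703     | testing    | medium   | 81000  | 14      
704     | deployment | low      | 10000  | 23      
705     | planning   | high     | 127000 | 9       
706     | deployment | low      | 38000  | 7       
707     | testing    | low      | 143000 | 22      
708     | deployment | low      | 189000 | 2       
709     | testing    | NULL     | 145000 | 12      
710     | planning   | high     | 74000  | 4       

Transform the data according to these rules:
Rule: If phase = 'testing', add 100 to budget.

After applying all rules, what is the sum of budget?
1002500

Step 1: Count records where phase = 'testing': 5
Step 2: Total bonus added: 5 × 100 = 500
Step 3: Original sum of budget: 1002000
Step 4: Final sum = 1002000 + 500 = 1002500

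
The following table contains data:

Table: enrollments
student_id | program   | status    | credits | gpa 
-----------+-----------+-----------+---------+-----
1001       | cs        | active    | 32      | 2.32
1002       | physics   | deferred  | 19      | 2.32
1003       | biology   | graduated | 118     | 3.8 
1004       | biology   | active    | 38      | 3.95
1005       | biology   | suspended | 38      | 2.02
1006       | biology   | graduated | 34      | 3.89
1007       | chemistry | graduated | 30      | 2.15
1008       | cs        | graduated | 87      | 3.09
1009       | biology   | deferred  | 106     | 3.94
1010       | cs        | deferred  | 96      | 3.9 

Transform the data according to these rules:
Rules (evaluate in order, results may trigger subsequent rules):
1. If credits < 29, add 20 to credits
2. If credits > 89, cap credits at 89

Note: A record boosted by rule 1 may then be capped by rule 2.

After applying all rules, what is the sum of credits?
565

Step 1: Apply rule 1 to records with credits < 29
  - 1 records get bonus of 20
  - Of these, 0 records then exceed 89 and get capped
Step 2: Apply rule 2 to records with credits > 89
  - 3 records (original) are capped
Step 3: Calculate final sum = 565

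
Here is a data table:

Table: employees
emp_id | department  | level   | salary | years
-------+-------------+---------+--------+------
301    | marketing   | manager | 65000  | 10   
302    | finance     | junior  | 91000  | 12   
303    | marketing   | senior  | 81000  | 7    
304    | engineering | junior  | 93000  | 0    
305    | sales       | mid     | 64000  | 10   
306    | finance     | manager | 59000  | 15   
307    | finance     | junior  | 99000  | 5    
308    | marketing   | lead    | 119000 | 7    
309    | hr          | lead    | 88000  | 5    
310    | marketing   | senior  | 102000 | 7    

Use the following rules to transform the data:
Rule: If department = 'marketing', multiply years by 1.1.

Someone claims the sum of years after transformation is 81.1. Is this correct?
Yes, the result is correct.

Step 1: Calculate the correct sum after transformation
Step 2: Apply multiplier 1.1 to records where department = 'marketing'
Step 3: Correct result = 81.1
Step 4: Claimed result = 81.1
Step 5: 81.1 = 81.1 ✓
Conclusion: The claimed result is correct.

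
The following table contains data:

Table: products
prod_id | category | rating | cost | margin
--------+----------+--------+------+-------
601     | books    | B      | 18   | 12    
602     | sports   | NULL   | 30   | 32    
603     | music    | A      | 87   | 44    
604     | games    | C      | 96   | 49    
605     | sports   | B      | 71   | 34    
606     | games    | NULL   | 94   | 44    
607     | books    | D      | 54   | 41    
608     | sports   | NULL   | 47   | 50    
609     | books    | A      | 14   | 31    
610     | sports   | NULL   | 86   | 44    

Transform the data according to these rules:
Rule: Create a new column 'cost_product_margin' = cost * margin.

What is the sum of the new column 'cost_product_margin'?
25040

Step 1: For each record, compute cost * margin
Example calculations:
  18 * 12 = 216
  30 * 32 = 960
  87 * 44 = 3828
  ...
Step 2: Sum all derived values
Step 3: Total = 25040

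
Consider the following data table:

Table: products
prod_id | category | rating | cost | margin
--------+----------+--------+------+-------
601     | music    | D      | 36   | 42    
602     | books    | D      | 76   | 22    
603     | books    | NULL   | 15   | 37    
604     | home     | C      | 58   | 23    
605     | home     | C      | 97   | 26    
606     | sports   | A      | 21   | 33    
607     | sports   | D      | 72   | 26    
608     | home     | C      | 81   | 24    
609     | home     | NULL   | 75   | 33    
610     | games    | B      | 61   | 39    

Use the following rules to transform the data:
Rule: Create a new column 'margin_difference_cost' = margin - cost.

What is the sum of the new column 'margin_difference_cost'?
-287

Step 1: For each record, compute margin - cost
Example calculations:
  42 - 36 = 6
  22 - 76 = -54
  37 - 15 = 22
  ...
Step 2: Sum all derived values
Step 3: Total = -287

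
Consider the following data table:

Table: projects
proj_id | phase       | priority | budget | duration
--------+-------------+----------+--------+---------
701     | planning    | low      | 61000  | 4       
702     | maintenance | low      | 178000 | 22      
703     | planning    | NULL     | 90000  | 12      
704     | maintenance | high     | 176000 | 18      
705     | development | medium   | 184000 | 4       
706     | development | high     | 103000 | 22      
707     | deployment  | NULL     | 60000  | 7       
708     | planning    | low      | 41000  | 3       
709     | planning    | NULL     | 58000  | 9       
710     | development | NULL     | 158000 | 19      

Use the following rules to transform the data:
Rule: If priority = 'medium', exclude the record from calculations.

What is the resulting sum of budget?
925000

Step 1: Identify records where priority = 'medium'
Step 2: The excluded records sum to 184000
Step 3: Original total budget = 1109000
Step 4: Remaining total = 1109000 - 184000 = 925000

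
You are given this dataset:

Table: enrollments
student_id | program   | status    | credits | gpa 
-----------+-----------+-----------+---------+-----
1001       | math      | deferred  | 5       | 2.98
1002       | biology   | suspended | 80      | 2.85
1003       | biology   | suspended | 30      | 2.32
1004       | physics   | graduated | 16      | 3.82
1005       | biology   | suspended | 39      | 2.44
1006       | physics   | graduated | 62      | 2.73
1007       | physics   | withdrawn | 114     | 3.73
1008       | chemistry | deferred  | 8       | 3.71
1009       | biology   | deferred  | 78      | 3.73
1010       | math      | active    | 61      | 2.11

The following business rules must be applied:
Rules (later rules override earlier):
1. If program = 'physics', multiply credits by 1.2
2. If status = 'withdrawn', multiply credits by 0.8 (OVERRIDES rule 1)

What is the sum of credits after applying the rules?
485.8

Step 1: Rule 2 takes priority for records with status = 'withdrawn'
  - 1 records: 114 × 0.8 = 91.2
Step 2: Rule 1 applies to remaining records with program = 'physics'
  - 2 records: 78 × 1.2 = 93.6
Step 3: Other records unchanged: 301
Step 4: Final sum = 91.2 + 93.6 + 301 = 485.8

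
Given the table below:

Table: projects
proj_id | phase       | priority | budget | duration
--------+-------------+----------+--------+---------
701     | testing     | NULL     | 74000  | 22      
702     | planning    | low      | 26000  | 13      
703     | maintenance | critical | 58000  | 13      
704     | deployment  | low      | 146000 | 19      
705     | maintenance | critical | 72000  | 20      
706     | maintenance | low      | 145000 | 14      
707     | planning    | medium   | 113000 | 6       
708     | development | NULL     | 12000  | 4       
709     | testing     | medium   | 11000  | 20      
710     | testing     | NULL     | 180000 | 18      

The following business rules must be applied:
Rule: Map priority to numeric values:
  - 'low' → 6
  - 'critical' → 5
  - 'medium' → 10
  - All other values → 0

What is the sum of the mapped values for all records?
48

Step 1: Apply mapping to each record
Step 2: Count by status:
  'low': 3 records × 6 = 18
  'critical': 2 records × 5 = 10
  'medium': 2 records × 10 = 20
Step 3: Sum all mapped values = 48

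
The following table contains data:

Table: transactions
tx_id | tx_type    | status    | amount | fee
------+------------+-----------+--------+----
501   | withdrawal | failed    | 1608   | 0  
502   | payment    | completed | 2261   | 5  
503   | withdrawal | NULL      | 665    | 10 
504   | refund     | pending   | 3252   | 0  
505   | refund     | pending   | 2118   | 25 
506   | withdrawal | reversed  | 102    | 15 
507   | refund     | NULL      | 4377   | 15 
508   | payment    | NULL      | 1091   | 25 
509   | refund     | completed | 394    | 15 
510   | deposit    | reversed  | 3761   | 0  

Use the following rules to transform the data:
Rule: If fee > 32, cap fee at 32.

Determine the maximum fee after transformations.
25

Step 1: Original maximum fee = 25
Step 2: Check cap of 32 against maximum
Step 3: No records exceed the cap (max 25 <= cap 32), so no capping applies
Step 4: Maximum after transformation = 25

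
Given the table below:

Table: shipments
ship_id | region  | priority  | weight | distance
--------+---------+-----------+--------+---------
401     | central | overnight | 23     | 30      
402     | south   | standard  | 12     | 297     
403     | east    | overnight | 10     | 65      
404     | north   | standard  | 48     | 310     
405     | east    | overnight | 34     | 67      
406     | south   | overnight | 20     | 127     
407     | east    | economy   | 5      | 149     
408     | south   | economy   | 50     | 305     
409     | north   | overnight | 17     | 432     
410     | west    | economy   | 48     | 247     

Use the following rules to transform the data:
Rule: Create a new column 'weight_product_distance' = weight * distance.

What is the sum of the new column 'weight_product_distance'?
59797

Step 1: For each record, compute weight * distance
Example calculations:
  23 * 30 = 690
  12 * 297 = 3564
  10 * 65 = 650
  ...
Step 2: Sum all derived values
Step 3: Total = 59797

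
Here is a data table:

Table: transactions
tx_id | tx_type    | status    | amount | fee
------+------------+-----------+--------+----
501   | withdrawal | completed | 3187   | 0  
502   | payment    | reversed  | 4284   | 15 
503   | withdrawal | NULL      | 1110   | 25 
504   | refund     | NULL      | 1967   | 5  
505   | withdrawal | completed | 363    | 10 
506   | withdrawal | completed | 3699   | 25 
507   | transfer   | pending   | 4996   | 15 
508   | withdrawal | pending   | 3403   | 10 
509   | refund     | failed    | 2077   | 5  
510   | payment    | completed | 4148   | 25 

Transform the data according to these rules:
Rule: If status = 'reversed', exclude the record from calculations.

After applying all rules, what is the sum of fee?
120

Step 1: Identify records where status = 'reversed'
Step 2: The excluded records sum to 15
Step 3: Original total fee = 135
Step 4: Remaining total = 135 - 15 = 120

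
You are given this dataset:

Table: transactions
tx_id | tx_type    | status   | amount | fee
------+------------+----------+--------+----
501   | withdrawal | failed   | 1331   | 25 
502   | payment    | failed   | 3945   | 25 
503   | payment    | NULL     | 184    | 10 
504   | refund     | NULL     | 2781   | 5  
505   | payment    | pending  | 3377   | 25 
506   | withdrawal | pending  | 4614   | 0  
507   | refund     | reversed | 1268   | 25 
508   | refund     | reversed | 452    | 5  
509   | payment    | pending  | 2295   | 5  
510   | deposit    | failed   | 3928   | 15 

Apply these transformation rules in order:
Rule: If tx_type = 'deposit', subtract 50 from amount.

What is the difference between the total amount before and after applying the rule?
50

Step 1: Original sum of amount = 24175
Step 2: 1 records have tx_type = 'deposit'
Step 3: Each affected record changes by -50
Step 4: Total change = 1 × -50 = -50
Step 5: New sum = 24175 + -50 = 24125
Step 6: Difference = |24125 - 24175| = 50
        (Sum decreased by 50)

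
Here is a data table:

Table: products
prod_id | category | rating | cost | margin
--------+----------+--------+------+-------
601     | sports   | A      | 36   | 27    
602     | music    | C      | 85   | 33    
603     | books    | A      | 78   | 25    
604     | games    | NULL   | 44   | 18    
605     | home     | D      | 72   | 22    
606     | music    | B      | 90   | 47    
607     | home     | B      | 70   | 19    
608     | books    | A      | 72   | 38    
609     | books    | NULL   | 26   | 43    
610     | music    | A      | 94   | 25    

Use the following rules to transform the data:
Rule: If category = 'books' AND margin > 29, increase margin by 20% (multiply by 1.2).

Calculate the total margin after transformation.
313.2

Step 1: Find records where category = 'books' AND margin > 29
Step 2: 2 records match, summing to 81
Step 3: After multiplier: 81 × 1.2 = 97.2
Step 4: Unaffected records sum: 216
Step 5: Final sum = 97.2 + 216 = 313.2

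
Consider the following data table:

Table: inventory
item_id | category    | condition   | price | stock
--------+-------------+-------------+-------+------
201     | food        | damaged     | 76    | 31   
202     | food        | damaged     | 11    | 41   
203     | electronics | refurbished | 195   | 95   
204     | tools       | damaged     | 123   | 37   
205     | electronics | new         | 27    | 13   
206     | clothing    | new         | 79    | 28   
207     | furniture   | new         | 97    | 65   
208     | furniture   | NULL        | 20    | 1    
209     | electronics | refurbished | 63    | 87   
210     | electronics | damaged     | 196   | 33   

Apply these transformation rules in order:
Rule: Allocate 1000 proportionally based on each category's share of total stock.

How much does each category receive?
clothing: 64.97, electronics: 529.0, food: 167.05, furniture: 153.13, tools: 85.85

Step 1: Calculate total stock = 431
Step 2: Calculate each category's proportion:
  clothing: 28/431 = 6.50% → 64.97
  electronics: 228/431 = 52.90% → 529.0
  food: 72/431 = 16.71% → 167.05
  furniture: 66/431 = 15.31% → 153.13
  tools: 37/431 = 8.58% → 85.85
Step 3: Verify: sum of allocations ≈ 1000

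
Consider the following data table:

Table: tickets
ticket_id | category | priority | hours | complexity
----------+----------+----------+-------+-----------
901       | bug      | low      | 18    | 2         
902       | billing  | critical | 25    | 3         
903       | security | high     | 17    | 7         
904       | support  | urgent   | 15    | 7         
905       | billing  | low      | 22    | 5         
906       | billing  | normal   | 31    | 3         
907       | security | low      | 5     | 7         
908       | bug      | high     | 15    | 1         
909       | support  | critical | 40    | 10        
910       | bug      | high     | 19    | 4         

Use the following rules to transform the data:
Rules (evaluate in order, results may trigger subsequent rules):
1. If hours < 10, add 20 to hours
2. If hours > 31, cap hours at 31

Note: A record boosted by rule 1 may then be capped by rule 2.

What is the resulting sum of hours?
218

Step 1: Apply rule 1 to records with hours < 10
  - 1 records get bonus of 20
  - Of these, 0 records then exceed 31 and get capped
Step 2: Apply rule 2 to records with hours > 31
  - 1 records (original) are capped
Step 3: Calculate final sum = 218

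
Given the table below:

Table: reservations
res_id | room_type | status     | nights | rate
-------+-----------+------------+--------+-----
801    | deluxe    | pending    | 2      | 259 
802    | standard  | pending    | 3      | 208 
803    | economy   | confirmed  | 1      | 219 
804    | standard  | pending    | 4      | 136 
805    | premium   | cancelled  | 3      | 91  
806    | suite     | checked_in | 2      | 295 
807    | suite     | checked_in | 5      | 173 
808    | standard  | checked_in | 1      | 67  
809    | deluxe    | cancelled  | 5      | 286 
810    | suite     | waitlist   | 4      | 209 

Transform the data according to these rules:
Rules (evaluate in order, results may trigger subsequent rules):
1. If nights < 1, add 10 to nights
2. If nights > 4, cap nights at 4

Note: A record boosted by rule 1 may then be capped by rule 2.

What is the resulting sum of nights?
28

Step 1: Apply rule 1 to records with nights < 1
  - 0 records get bonus of 10
  - Of these, 0 records then exceed 4 and get capped
Step 2: Apply rule 2 to records with nights > 4
  - 2 records (original) are capped
Step 3: Calculate final sum = 28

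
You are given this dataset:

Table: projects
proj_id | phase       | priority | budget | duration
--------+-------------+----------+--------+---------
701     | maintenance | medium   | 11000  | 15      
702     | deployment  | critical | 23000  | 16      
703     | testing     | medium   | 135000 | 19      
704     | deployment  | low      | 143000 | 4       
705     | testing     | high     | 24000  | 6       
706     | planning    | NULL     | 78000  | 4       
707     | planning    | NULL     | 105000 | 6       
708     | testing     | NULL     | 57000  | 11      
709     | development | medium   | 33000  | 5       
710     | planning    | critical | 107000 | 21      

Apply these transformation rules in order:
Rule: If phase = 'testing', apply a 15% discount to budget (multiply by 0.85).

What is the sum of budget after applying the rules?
683600.0

Step 1: Records with phase = 'testing' have total budget = 216000
Step 2: Apply multiplier: 216000 × 0.85 = 183600.0
Step 3: Other records total: 500000
Step 4: Final sum = 183600.0 + 500000 = 683600.0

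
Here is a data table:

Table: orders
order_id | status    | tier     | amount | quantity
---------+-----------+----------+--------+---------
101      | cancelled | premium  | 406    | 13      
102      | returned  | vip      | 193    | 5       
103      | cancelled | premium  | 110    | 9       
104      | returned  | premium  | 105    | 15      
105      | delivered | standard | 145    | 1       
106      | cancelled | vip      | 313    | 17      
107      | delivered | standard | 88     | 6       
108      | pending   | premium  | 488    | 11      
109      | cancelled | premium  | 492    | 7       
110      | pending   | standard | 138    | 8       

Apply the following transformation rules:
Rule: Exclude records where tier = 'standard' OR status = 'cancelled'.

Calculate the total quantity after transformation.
31

Step 1: Find records where tier = 'standard' OR status = 'cancelled'
Step 2: 7 records match, summing to 61
Step 3: Original sum: 92
Step 4: Remaining sum = 92 - 61 = 31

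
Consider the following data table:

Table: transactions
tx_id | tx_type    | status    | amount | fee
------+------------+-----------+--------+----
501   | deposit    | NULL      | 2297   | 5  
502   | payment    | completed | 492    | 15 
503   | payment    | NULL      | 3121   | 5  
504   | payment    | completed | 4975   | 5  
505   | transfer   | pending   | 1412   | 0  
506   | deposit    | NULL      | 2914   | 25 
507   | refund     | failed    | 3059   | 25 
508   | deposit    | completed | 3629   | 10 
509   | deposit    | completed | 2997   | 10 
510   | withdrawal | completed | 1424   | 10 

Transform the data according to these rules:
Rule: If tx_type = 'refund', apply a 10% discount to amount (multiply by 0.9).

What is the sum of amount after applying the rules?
26014.1

Step 1: Records with tx_type = 'refund' have total amount = 3059
Step 2: Apply multiplier: 3059 × 0.9 = 2753.1
Step 3: Other records total: 23261
Step 4: Final sum = 2753.1 + 23261 = 26014.1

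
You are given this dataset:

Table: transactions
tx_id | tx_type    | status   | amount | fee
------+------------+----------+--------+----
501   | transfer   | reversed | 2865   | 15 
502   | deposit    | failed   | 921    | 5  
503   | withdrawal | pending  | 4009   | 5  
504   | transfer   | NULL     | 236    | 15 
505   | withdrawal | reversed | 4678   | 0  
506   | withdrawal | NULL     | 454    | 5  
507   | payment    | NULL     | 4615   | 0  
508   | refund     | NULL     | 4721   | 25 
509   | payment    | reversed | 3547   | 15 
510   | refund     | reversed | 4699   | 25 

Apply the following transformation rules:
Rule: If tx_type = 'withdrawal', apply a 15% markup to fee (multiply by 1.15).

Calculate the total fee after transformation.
111.5

Step 1: Records with tx_type = 'withdrawal' have total fee = 10
Step 2: Apply multiplier: 10 × 1.15 = 11.5
Step 3: Other records total: 100
Step 4: Final sum = 11.5 + 100 = 111.5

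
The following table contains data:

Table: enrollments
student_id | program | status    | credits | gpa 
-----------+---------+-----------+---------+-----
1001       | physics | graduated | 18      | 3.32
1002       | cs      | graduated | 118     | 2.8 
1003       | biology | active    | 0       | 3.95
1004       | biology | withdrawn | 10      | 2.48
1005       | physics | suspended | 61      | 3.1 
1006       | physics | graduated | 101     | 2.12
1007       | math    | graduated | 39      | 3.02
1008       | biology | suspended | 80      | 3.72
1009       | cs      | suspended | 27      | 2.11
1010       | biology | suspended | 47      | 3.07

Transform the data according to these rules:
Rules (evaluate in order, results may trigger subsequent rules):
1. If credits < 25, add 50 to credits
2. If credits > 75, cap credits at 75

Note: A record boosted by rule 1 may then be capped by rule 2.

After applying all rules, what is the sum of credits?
577

Step 1: Apply rule 1 to records with credits < 25
  - 3 records get bonus of 50
  - Of these, 0 records then exceed 75 and get capped
Step 2: Apply rule 2 to records with credits > 75
  - 3 records (original) are capped
Step 3: Calculate final sum = 577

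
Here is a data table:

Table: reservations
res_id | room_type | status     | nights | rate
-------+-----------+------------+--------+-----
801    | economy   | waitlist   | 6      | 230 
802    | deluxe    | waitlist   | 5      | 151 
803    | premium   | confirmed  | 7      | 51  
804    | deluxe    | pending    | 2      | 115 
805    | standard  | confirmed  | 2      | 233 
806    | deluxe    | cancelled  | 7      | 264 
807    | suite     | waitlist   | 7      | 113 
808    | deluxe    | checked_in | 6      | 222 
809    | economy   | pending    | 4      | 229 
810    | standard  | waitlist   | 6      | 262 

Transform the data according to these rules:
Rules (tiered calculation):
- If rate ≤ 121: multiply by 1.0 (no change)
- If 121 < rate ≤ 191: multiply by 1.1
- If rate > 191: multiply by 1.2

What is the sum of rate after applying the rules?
2173.1

Step 1: Tier 1 (rate ≤ 121): 3 records, sum = 279 × 1.0 = 279.0
Step 2: Tier 2 (121 < rate ≤ 191): 1 records, sum = 151 × 1.1 = 166.1
Step 3: Tier 3 (rate > 191): 6 records, sum = 1440 × 1.2 = 1728.0
Step 4: Final sum = 279.0 + 166.1 + 1728.0 = 2173.1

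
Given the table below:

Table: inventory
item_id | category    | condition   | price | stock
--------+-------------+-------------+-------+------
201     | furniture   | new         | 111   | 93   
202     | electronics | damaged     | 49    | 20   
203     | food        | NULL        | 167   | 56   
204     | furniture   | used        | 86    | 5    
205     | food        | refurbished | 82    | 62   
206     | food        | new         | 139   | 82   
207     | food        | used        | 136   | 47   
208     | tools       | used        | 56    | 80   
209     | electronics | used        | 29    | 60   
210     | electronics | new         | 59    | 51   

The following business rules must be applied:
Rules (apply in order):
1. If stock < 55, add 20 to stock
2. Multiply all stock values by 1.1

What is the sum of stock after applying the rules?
699.6

Step 1: Apply Rule 1 - Add 20 to records with stock < 55
  - 4 records affected: 123 + (4 × 20) = 203
  - Unaffected records: 433
  - Sum after Rule 1: 636
Step 2: Apply Rule 2 - Multiply all by 1.1
  - 636 × 1.1 = 699.6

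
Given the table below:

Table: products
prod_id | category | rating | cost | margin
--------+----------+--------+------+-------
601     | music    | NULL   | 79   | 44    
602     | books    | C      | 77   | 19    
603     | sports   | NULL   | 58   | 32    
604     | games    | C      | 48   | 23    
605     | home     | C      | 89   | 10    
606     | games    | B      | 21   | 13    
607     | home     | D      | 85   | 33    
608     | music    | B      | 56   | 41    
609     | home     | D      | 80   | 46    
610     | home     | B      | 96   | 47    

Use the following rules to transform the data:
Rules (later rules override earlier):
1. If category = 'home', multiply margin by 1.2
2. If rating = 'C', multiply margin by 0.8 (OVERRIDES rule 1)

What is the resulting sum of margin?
322.8

Step 1: Rule 2 takes priority for records with rating = 'C'
  - 3 records: 52 × 0.8 = 41.6
Step 2: Rule 1 applies to remaining records with category = 'home'
  - 3 records: 126 × 1.2 = 151.2
Step 3: Other records unchanged: 130
Step 4: Final sum = 41.6 + 151.2 + 130 = 322.8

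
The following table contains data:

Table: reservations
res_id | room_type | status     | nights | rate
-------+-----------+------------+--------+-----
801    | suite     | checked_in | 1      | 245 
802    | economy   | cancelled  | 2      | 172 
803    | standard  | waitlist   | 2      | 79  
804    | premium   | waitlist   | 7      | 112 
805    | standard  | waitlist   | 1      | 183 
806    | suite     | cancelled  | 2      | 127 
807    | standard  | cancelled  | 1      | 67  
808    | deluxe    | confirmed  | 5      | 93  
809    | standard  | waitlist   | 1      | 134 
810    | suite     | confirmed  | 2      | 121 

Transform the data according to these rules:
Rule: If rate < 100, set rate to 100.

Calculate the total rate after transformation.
1394

Step 1: 3 records have rate < 100
Step 2: These records originally summed to 239
Step 3: After setting to minimum: 3 × 100 = 300
Step 4: Unaffected records sum: 1094
Step 5: Final sum = 300 + 1094 = 1394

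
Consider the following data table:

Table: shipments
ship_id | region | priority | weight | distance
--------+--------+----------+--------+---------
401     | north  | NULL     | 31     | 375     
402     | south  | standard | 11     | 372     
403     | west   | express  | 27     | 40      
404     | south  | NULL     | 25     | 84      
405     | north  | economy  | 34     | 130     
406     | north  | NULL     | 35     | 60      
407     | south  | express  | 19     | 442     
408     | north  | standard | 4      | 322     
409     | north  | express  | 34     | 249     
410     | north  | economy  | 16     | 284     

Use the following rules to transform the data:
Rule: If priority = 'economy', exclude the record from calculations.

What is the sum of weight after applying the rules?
186

Step 1: Identify records where priority = 'economy'
Step 2: The excluded records sum to 50
Step 3: Original total weight = 236
Step 4: Remaining total = 236 - 50 = 186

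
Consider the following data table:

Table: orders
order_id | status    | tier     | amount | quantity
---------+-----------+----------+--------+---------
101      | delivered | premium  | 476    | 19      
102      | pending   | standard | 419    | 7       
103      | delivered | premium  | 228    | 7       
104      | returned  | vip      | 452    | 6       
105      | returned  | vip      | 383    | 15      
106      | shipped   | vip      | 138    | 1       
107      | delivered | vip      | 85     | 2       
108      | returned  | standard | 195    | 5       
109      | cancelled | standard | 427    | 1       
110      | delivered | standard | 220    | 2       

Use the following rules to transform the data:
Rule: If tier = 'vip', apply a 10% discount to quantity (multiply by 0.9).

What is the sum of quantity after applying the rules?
62.6

Step 1: Records with tier = 'vip' have total quantity = 24
Step 2: Apply multiplier: 24 × 0.9 = 21.6
Step 3: Other records total: 41
Step 4: Final sum = 21.6 + 41 = 62.6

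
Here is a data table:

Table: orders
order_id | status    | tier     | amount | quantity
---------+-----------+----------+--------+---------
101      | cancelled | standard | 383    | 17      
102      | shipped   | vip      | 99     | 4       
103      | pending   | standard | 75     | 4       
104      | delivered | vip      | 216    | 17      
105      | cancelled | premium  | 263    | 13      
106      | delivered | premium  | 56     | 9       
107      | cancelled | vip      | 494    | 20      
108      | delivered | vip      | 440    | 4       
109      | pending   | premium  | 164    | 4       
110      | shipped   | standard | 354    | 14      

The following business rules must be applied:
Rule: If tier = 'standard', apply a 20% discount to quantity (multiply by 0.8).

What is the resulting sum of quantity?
99.0

Step 1: Records with tier = 'standard' have total quantity = 35
Step 2: Apply multiplier: 35 × 0.8 = 28.0
Step 3: Other records total: 71
Step 4: Final sum = 28.0 + 71 = 99.0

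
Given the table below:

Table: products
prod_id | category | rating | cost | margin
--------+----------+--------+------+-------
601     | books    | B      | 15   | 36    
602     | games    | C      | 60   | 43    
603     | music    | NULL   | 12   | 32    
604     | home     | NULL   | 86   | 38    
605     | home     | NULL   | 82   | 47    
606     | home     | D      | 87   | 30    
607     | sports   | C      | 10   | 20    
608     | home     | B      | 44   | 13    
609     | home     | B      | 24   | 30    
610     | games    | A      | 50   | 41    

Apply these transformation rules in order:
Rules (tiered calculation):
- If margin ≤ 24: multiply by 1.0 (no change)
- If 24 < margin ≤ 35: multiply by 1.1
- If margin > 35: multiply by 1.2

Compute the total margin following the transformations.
380.2

Step 1: Tier 1 (margin ≤ 24): 2 records, sum = 33 × 1.0 = 33.0
Step 2: Tier 2 (24 < margin ≤ 35): 3 records, sum = 92 × 1.1 = 101.2
Step 3: Tier 3 (margin > 35): 5 records, sum = 205 × 1.2 = 246.0
Step 4: Final sum = 33.0 + 101.2 + 246.0 = 380.2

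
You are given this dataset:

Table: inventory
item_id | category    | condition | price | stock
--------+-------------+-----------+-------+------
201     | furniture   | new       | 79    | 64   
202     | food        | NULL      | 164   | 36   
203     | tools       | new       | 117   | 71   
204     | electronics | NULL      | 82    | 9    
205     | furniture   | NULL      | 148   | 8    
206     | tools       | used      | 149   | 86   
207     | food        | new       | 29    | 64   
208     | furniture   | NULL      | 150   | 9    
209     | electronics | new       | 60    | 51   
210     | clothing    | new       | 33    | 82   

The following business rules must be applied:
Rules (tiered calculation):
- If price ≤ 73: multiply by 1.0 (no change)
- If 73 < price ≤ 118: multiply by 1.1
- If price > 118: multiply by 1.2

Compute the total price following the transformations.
1161.0

Step 1: Tier 1 (price ≤ 73): 3 records, sum = 122 × 1.0 = 122.0
Step 2: Tier 2 (73 < price ≤ 118): 3 records, sum = 278 × 1.1 = 305.8
Step 3: Tier 3 (price > 118): 4 records, sum = 611 × 1.2 = 733.2
Step 4: Final sum = 122.0 + 305.8 + 733.2 = 1161.0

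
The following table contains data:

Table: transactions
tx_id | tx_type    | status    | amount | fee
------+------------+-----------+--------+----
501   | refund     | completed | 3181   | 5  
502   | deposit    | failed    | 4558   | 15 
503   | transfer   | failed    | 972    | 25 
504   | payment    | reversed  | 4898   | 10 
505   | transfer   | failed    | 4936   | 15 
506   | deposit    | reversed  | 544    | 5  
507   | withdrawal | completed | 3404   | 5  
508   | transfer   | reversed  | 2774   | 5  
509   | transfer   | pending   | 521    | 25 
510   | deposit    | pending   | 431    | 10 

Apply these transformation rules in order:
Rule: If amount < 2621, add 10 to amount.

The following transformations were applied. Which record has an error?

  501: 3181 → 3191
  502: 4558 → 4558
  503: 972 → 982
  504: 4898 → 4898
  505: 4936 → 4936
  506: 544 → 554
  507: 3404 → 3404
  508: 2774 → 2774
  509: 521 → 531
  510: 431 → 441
Record 501 has an error. The correct transformed value should be 3181, not 3191.

Step 1: Check each record against the rule
Step 2: Record 501 has amount = 3181
Step 3: Since 3181 >= 2621, the bonus should not have been applied
Step 4: Correct value = 3181, but claimed value = 3191
Conclusion: Record 501 has the error.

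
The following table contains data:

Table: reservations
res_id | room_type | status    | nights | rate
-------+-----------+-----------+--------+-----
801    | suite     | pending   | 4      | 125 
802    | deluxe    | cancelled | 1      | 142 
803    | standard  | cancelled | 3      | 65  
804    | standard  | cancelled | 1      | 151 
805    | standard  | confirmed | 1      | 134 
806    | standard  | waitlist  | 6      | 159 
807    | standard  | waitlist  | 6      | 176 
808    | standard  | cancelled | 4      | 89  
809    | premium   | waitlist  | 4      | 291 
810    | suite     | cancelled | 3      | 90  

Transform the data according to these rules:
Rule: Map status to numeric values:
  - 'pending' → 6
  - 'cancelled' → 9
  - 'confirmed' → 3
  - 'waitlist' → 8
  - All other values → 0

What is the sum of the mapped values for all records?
78

Step 1: Apply mapping to each record
Step 2: Count by status:
  'pending': 1 records × 6 = 6
  'cancelled': 5 records × 9 = 45
  'confirmed': 1 records × 3 = 3
  'waitlist': 3 records × 8 = 24
Step 3: Sum all mapped values = 78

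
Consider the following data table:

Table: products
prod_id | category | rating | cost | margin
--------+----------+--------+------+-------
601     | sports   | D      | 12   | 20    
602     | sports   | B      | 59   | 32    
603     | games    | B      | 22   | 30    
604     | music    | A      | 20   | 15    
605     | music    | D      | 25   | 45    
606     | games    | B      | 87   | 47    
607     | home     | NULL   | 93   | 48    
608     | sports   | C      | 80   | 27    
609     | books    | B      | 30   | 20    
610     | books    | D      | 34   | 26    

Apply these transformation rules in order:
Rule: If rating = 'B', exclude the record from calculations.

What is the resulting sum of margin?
181

Step 1: Identify records where rating = 'B'
Step 2: The excluded records sum to 129
Step 3: Original total margin = 310
Step 4: Remaining total = 310 - 129 = 181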